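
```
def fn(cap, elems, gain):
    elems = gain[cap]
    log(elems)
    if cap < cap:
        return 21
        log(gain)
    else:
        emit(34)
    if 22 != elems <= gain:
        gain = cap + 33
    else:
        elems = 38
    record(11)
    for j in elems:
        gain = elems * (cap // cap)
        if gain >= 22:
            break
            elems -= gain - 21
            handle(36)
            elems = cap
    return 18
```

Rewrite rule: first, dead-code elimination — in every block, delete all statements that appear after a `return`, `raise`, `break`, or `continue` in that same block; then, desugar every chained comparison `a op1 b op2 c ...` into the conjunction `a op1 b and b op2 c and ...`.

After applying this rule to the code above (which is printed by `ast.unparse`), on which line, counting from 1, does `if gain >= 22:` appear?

Transformed code:
def fn(cap, elems, gain):
    elems = gain[cap]
    log(elems)
    if cap < cap:
        return 21
    else:
        emit(34)
    if 22 != elems and elems <= gain:
        gain = cap + 33
    else:
        elems = 38
    record(11)
    for j in elems:
        gain = elems * (cap // cap)
        if gain >= 22:
            break
    return 18

15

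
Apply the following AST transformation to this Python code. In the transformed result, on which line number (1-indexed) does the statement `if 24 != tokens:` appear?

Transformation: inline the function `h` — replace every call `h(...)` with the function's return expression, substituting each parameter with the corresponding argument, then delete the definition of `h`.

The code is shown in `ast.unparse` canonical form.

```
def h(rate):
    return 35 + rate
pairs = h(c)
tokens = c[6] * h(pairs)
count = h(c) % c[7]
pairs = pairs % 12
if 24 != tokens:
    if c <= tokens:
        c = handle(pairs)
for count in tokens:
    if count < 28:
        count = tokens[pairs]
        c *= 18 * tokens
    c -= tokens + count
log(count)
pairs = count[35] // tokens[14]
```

Transformed code:
pairs = 35 + c
tokens = c[6] * (35 + pairs)
count = (35 + c) % c[7]
pairs = pairs % 12
if 24 != tokens:
    if c <= tokens:
        c = handle(pairs)
for count in tokens:
    if count < 28:
        count = tokens[pairs]
        c *= 18 * tokens
    c -= tokens + count
log(count)
pairs = count[35] // tokens[14]

5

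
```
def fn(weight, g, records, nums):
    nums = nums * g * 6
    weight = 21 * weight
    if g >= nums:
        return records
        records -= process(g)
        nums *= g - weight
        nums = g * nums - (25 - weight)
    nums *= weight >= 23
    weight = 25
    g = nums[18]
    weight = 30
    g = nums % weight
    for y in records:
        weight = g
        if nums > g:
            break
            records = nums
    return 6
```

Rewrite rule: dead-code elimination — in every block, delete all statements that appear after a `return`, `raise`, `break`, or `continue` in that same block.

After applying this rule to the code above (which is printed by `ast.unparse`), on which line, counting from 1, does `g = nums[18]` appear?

Transformed code:
def fn(weight, g, records, nums):
    nums = nums * g * 6
    weight = 21 * weight
    if g >= nums:
        return records
    nums *= weight >= 23
    weight = 25
    g = nums[18]
    weight = 30
    g = nums % weight
    for y in records:
        weight = g
        if nums > g:
            break
    return 6

8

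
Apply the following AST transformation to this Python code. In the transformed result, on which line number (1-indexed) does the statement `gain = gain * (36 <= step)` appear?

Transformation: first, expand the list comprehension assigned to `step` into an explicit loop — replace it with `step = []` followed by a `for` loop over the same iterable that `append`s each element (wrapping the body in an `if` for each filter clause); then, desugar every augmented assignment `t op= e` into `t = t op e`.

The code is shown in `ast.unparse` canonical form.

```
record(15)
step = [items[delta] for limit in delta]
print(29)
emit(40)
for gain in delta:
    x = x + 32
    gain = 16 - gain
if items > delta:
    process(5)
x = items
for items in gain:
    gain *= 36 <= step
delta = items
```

14

Transformed code:
record(15)
step = []
for limit in delta:
    step.append(items[delta])
print(29)
emit(40)
for gain in delta:
    x = x + 32
    gain = 16 - gain
if items > delta:
    process(5)
x = items
for items in gain:
    gain = gain * (36 <= step)
delta = items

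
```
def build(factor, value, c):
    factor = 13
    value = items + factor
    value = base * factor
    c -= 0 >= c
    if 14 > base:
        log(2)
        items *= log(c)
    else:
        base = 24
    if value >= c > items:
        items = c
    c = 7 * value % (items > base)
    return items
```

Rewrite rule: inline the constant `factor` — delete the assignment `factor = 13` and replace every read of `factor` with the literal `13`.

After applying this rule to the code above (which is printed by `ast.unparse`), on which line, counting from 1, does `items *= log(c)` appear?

7

Transformed code:
def build(factor, value, c):
    value = items + 13
    value = base * 13
    c -= 0 >= c
    if 14 > base:
        log(2)
        items *= log(c)
    else:
        base = 24
    if value >= c > items:
        items = c
    c = 7 * value % (items > base)
    return items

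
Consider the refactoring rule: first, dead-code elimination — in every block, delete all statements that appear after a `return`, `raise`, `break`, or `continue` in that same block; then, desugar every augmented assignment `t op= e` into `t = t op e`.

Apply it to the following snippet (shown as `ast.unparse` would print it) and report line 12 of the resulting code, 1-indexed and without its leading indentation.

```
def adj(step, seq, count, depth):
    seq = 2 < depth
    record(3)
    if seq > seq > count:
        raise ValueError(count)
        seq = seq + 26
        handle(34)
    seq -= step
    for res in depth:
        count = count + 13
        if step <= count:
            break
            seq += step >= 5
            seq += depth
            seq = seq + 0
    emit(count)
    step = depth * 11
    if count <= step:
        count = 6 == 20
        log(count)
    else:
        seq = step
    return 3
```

Transformed code:
def adj(step, seq, count, depth):
    seq = 2 < depth
    record(3)
    if seq > seq > count:
        raise ValueError(count)
    seq = seq - step
    for res in depth:
        count = count + 13
        if step <= count:
            break
    emit(count)
    step = depth * 11
    if count <= step:
        count = 6 == 20
        log(count)
    else:
        seq = step
    return 3

step = depth * 11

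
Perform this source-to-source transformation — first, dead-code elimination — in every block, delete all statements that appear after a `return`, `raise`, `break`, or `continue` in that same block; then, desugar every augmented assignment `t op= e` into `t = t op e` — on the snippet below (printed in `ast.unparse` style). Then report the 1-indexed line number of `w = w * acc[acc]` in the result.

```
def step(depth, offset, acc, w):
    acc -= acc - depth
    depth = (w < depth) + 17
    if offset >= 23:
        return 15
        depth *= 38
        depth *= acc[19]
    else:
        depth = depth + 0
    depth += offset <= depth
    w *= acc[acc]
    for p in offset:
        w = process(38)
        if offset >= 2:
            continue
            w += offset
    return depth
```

Transformed code:
def step(depth, offset, acc, w):
    acc = acc - (acc - depth)
    depth = (w < depth) + 17
    if offset >= 23:
        return 15
    else:
        depth = depth + 0
    depth = depth + (offset <= depth)
    w = w * acc[acc]
    for p in offset:
        w = process(38)
        if offset >= 2:
            continue
    return depth

9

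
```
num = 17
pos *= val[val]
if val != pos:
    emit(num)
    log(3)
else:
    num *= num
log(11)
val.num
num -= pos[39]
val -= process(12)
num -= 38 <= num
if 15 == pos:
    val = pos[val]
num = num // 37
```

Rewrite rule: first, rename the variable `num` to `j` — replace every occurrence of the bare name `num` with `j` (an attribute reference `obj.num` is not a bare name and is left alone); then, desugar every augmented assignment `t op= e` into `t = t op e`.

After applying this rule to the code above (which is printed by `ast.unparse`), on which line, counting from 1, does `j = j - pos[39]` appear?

10

Transformed code:
j = 17
pos = pos * val[val]
if val != pos:
    emit(j)
    log(3)
else:
    j = j * j
log(11)
val.num
j = j - pos[39]
val = val - process(12)
j = j - (38 <= j)
if 15 == pos:
    val = pos[val]
j = j // 37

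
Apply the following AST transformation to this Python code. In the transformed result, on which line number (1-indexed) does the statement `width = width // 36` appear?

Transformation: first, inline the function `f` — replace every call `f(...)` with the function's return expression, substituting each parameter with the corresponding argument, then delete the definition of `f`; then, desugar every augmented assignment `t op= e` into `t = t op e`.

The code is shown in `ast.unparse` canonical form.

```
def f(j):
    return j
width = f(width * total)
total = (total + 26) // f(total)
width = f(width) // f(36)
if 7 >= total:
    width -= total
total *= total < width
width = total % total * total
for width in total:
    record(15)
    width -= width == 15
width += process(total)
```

3

Transformed code:
width = width * total
total = (total + 26) // total
width = width // 36
if 7 >= total:
    width = width - total
total = total * (total < width)
width = total % total * total
for width in total:
    record(15)
    width = width - (width == 15)
width = width + process(total)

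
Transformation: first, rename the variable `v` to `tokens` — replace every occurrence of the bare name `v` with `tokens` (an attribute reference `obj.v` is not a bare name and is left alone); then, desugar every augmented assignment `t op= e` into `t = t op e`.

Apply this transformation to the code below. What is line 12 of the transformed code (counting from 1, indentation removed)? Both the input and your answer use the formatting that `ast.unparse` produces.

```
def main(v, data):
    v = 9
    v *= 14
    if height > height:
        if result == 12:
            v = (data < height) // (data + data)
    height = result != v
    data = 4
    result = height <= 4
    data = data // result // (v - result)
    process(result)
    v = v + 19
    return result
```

tokens = tokens + 19

Transformed code:
def main(tokens, data):
    tokens = 9
    tokens = tokens * 14
    if height > height:
        if result == 12:
            tokens = (data < height) // (data + data)
    height = result != tokens
    data = 4
    result = height <= 4
    data = data // result // (tokens - result)
    process(result)
    tokens = tokens + 19
    return result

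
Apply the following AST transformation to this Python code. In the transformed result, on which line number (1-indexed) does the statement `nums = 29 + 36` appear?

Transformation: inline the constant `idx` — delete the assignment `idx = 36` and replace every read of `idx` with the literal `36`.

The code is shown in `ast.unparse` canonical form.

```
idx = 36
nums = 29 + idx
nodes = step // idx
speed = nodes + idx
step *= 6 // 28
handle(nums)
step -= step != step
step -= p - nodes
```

Transformed code:
nums = 29 + 36
nodes = step // 36
speed = nodes + 36
step *= 6 // 28
handle(nums)
step -= step != step
step -= p - nodes

1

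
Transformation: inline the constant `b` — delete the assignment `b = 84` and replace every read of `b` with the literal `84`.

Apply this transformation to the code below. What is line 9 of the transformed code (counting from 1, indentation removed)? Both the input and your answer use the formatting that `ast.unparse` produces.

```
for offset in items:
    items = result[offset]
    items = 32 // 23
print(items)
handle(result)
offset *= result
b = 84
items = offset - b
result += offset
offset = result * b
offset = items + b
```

offset = result * 84

Transformed code:
for offset in items:
    items = result[offset]
    items = 32 // 23
print(items)
handle(result)
offset *= result
items = offset - 84
result += offset
offset = result * 84
offset = items + 84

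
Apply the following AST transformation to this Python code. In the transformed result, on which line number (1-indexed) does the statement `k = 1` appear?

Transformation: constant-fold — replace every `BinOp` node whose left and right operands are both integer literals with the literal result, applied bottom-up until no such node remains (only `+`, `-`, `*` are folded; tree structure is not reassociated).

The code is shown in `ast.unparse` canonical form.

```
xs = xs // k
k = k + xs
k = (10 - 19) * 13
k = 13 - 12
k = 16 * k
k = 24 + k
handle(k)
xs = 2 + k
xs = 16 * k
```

4

Transformed code:
xs = xs // k
k = k + xs
k = -117
k = 1
k = 16 * k
k = 24 + k
handle(k)
xs = 2 + k
xs = 16 * k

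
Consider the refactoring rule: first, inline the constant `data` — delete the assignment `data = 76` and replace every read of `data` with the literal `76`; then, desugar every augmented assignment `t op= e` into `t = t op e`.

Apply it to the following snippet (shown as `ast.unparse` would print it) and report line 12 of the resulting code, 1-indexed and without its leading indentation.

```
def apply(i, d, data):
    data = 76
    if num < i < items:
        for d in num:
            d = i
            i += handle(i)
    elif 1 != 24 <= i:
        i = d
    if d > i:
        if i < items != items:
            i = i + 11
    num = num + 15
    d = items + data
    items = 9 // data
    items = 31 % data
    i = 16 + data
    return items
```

d = items + 76

Transformed code:
def apply(i, d, data):
    if num < i < items:
        for d in num:
            d = i
            i = i + handle(i)
    elif 1 != 24 <= i:
        i = d
    if d > i:
        if i < items != items:
            i = i + 11
    num = num + 15
    d = items + 76
    items = 9 // 76
    items = 31 % 76
    i = 16 + 76
    return items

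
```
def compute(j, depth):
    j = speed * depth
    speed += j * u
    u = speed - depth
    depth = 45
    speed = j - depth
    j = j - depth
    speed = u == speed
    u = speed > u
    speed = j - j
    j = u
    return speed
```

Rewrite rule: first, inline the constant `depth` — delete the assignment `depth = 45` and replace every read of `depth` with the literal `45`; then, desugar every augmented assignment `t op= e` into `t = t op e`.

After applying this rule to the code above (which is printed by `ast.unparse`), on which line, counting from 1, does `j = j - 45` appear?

6

Transformed code:
def compute(j, depth):
    j = speed * 45
    speed = speed + j * u
    u = speed - 45
    speed = j - 45
    j = j - 45
    speed = u == speed
    u = speed > u
    speed = j - j
    j = u
    return speed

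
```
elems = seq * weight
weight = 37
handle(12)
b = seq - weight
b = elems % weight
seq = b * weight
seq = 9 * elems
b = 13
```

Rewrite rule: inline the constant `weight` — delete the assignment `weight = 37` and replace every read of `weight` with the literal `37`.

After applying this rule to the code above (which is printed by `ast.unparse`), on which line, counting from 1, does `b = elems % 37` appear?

4

Transformed code:
elems = seq * 37
handle(12)
b = seq - 37
b = elems % 37
seq = b * 37
seq = 9 * elems
b = 13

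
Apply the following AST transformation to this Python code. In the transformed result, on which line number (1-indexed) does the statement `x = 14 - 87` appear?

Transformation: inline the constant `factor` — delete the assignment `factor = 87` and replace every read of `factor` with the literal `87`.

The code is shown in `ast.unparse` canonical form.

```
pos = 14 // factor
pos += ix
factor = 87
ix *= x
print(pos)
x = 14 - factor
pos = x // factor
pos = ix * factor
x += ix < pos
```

5

Transformed code:
pos = 14 // 87
pos += ix
ix *= x
print(pos)
x = 14 - 87
pos = x // 87
pos = ix * 87
x += ix < pos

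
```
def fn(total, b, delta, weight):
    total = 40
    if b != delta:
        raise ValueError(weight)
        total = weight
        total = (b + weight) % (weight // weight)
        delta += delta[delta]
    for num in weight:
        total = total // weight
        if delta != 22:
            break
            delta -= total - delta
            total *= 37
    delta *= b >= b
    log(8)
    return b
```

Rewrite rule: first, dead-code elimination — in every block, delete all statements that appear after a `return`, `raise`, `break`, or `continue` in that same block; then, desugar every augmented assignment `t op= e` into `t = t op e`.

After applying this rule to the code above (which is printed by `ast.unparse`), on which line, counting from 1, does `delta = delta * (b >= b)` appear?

9

Transformed code:
def fn(total, b, delta, weight):
    total = 40
    if b != delta:
        raise ValueError(weight)
    for num in weight:
        total = total // weight
        if delta != 22:
            break
    delta = delta * (b >= b)
    log(8)
    return b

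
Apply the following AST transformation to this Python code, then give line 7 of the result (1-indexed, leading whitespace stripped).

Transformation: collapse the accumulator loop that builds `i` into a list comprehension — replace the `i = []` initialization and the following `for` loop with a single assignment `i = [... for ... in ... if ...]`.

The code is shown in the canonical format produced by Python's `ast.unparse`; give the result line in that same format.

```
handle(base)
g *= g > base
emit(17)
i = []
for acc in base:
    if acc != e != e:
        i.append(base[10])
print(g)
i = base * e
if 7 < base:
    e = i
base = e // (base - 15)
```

if 7 < base:

Transformed code:
handle(base)
g *= g > base
emit(17)
i = [base[10] for acc in base if acc != e != e]
print(g)
i = base * e
if 7 < base:
    e = i
base = e // (base - 15)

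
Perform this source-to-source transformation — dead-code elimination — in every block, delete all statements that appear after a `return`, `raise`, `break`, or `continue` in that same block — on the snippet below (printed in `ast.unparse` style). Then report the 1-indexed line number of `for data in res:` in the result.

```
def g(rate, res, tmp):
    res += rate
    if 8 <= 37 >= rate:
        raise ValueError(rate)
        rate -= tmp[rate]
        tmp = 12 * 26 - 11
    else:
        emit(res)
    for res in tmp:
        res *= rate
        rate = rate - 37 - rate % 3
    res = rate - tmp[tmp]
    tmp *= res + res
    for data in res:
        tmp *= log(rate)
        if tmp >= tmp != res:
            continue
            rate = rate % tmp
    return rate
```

12

Transformed code:
def g(rate, res, tmp):
    res += rate
    if 8 <= 37 >= rate:
        raise ValueError(rate)
    else:
        emit(res)
    for res in tmp:
        res *= rate
        rate = rate - 37 - rate % 3
    res = rate - tmp[tmp]
    tmp *= res + res
    for data in res:
        tmp *= log(rate)
        if tmp >= tmp != res:
            continue
    return rate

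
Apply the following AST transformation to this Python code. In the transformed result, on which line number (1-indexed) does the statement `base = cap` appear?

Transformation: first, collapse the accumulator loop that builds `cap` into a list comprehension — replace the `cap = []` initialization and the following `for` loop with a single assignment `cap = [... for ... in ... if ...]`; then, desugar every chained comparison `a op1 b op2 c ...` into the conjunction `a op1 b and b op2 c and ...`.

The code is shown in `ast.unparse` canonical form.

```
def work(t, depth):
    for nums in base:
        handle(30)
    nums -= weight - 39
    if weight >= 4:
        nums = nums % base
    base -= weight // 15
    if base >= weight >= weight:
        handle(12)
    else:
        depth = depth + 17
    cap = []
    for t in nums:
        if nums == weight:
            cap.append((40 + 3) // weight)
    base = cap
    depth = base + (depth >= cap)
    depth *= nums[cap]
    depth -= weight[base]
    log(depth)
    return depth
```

Transformed code:
def work(t, depth):
    for nums in base:
        handle(30)
    nums -= weight - 39
    if weight >= 4:
        nums = nums % base
    base -= weight // 15
    if base >= weight and weight >= weight:
        handle(12)
    else:
        depth = depth + 17
    cap = [(40 + 3) // weight for t in nums if nums == weight]
    base = cap
    depth = base + (depth >= cap)
    depth *= nums[cap]
    depth -= weight[base]
    log(depth)
    return depth

13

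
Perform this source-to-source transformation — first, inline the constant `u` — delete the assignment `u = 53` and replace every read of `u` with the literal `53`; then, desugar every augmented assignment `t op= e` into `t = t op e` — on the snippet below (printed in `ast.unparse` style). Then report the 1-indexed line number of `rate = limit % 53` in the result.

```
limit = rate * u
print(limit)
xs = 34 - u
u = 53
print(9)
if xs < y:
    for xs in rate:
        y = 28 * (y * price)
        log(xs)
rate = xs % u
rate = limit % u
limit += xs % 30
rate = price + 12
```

Transformed code:
limit = rate * 53
print(limit)
xs = 34 - 53
print(9)
if xs < y:
    for xs in rate:
        y = 28 * (y * price)
        log(xs)
rate = xs % 53
rate = limit % 53
limit = limit + xs % 30
rate = price + 12

10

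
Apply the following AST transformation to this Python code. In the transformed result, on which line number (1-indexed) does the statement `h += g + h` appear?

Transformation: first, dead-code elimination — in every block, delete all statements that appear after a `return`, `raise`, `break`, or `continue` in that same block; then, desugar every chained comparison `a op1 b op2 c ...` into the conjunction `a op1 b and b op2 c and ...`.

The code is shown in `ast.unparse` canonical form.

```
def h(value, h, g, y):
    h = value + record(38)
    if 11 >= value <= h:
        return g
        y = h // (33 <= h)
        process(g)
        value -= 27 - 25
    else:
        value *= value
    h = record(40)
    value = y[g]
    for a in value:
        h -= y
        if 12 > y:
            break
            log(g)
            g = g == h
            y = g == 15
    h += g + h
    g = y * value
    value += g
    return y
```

Transformed code:
def h(value, h, g, y):
    h = value + record(38)
    if 11 >= value and value <= h:
        return g
    else:
        value *= value
    h = record(40)
    value = y[g]
    for a in value:
        h -= y
        if 12 > y:
            break
    h += g + h
    g = y * value
    value += g
    return y

13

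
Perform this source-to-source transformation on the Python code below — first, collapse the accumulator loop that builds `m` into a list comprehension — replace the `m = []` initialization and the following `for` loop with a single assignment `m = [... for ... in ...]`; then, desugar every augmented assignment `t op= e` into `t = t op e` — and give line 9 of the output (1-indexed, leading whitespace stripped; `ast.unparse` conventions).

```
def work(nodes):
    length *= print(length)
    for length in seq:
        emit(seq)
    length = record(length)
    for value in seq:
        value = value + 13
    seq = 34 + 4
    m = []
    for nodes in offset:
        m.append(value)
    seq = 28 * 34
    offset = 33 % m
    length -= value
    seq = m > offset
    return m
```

m = [value for nodes in offset]

Transformed code:
def work(nodes):
    length = length * print(length)
    for length in seq:
        emit(seq)
    length = record(length)
    for value in seq:
        value = value + 13
    seq = 34 + 4
    m = [value for nodes in offset]
    seq = 28 * 34
    offset = 33 % m
    length = length - value
    seq = m > offset
    return m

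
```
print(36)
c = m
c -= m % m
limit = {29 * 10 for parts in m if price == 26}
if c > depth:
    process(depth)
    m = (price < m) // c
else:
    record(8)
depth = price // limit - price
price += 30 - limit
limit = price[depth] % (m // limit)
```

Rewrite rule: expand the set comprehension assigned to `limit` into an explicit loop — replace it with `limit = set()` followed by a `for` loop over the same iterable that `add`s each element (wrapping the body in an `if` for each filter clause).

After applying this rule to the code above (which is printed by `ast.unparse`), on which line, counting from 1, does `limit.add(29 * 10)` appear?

7

Transformed code:
print(36)
c = m
c -= m % m
limit = set()
for parts in m:
    if price == 26:
        limit.add(29 * 10)
if c > depth:
    process(depth)
    m = (price < m) // c
else:
    record(8)
depth = price // limit - price
price += 30 - limit
limit = price[depth] % (m // limit)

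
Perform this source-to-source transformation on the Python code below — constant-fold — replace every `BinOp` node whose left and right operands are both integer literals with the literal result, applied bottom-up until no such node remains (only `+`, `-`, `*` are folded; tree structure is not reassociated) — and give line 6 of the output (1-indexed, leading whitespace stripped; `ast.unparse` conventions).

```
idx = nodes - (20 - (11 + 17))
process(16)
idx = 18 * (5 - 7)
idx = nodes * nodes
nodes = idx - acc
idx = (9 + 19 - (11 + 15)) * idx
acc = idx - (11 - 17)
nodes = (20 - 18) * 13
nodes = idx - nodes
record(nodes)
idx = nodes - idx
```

Transformed code:
idx = nodes - -8
process(16)
idx = -36
idx = nodes * nodes
nodes = idx - acc
idx = 2 * idx
acc = idx - -6
nodes = 26
nodes = idx - nodes
record(nodes)
idx = nodes - idx

idx = 2 * idx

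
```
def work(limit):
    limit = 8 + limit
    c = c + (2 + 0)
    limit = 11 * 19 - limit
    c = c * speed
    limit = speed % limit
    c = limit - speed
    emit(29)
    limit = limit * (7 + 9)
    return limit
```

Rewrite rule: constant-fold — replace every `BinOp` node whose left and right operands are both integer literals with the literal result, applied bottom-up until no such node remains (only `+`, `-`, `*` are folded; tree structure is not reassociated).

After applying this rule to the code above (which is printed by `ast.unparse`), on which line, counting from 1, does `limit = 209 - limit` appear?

Transformed code:
def work(limit):
    limit = 8 + limit
    c = c + 2
    limit = 209 - limit
    c = c * speed
    limit = speed % limit
    c = limit - speed
    emit(29)
    limit = limit * 16
    return limit

4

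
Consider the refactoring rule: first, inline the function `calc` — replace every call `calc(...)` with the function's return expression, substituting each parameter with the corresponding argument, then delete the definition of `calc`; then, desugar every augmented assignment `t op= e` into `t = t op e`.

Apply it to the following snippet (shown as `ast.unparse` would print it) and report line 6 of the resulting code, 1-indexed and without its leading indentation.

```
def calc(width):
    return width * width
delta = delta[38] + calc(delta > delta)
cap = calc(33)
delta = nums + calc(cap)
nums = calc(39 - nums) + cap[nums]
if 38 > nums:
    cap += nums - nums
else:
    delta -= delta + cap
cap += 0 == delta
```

Transformed code:
delta = delta[38] + (delta > delta) * (delta > delta)
cap = 33 * 33
delta = nums + cap * cap
nums = (39 - nums) * (39 - nums) + cap[nums]
if 38 > nums:
    cap = cap + (nums - nums)
else:
    delta = delta - (delta + cap)
cap = cap + (0 == delta)

cap = cap + (nums - nums)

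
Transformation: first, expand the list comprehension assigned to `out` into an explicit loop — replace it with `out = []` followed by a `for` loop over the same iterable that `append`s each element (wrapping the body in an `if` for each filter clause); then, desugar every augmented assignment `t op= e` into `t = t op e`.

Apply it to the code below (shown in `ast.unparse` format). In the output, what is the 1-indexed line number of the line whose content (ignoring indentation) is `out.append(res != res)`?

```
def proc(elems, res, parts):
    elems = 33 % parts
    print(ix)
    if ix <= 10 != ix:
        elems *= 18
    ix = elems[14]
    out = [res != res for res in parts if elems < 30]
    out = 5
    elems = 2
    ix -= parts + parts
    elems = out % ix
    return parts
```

Transformed code:
def proc(elems, res, parts):
    elems = 33 % parts
    print(ix)
    if ix <= 10 != ix:
        elems = elems * 18
    ix = elems[14]
    out = []
    for res in parts:
        if elems < 30:
            out.append(res != res)
    out = 5
    elems = 2
    ix = ix - (parts + parts)
    elems = out % ix
    return parts

10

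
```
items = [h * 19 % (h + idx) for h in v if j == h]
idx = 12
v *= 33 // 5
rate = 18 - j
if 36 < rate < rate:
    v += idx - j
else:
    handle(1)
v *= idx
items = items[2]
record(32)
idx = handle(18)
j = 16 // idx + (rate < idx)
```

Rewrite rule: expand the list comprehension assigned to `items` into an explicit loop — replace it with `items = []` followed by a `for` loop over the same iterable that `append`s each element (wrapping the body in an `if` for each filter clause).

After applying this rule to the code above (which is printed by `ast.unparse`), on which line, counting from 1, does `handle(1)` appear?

Transformed code:
items = []
for h in v:
    if j == h:
        items.append(h * 19 % (h + idx))
idx = 12
v *= 33 // 5
rate = 18 - j
if 36 < rate < rate:
    v += idx - j
else:
    handle(1)
v *= idx
items = items[2]
record(32)
idx = handle(18)
j = 16 // idx + (rate < idx)

11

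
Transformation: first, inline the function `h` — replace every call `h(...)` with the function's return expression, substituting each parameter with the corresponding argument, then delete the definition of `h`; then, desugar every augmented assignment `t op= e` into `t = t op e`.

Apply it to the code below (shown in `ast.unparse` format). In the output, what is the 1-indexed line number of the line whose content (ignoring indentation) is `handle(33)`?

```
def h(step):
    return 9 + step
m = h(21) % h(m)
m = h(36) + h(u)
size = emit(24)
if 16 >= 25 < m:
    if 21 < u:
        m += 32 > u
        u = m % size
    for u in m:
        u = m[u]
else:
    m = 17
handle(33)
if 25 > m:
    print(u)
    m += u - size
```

Transformed code:
m = (9 + 21) % (9 + m)
m = 9 + 36 + (9 + u)
size = emit(24)
if 16 >= 25 < m:
    if 21 < u:
        m = m + (32 > u)
        u = m % size
    for u in m:
        u = m[u]
else:
    m = 17
handle(33)
if 25 > m:
    print(u)
    m = m + (u - size)

12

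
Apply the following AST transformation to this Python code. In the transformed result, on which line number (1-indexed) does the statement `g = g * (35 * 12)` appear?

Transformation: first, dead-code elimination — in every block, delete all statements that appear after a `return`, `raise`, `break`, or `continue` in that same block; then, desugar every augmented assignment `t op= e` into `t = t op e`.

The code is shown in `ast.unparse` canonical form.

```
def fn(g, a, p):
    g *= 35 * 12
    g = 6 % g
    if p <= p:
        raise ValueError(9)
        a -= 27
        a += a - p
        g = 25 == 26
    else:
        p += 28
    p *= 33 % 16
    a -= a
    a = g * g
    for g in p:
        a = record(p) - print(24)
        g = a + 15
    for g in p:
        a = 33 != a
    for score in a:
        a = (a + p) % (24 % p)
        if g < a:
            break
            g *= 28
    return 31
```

Transformed code:
def fn(g, a, p):
    g = g * (35 * 12)
    g = 6 % g
    if p <= p:
        raise ValueError(9)
    else:
        p = p + 28
    p = p * (33 % 16)
    a = a - a
    a = g * g
    for g in p:
        a = record(p) - print(24)
        g = a + 15
    for g in p:
        a = 33 != a
    for score in a:
        a = (a + p) % (24 % p)
        if g < a:
            break
    return 31

2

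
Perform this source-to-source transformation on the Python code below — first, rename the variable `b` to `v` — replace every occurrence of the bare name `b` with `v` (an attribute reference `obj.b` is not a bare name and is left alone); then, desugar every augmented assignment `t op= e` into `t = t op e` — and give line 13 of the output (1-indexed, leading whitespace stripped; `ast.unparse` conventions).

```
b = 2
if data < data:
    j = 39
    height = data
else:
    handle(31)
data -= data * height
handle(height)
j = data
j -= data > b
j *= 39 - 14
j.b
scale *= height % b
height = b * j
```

scale = scale * (height % v)

Transformed code:
v = 2
if data < data:
    j = 39
    height = data
else:
    handle(31)
data = data - data * height
handle(height)
j = data
j = j - (data > v)
j = j * (39 - 14)
j.b
scale = scale * (height % v)
height = v * j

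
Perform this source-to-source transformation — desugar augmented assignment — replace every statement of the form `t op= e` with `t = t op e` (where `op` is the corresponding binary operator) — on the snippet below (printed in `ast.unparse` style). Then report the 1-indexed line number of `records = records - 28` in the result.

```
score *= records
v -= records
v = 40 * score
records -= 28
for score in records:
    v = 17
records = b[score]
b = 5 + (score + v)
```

Transformed code:
score = score * records
v = v - records
v = 40 * score
records = records - 28
for score in records:
    v = 17
records = b[score]
b = 5 + (score + v)

4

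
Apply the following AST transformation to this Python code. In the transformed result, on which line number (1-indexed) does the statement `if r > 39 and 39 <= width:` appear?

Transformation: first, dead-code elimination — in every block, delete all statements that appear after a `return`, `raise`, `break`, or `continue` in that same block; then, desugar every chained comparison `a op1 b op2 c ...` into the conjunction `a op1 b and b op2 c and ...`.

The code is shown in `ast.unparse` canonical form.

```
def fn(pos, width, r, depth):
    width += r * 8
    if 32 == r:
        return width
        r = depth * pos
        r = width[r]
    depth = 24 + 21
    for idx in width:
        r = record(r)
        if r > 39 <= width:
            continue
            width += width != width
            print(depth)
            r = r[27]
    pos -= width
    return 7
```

Transformed code:
def fn(pos, width, r, depth):
    width += r * 8
    if 32 == r:
        return width
    depth = 24 + 21
    for idx in width:
        r = record(r)
        if r > 39 and 39 <= width:
            continue
    pos -= width
    return 7

8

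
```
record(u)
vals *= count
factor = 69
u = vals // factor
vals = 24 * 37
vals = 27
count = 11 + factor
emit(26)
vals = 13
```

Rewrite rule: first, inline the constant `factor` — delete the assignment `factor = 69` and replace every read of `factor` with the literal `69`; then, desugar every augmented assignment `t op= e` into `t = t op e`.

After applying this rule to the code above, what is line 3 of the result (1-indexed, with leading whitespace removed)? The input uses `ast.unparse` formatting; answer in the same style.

u = vals // 69

Transformed code:
record(u)
vals = vals * count
u = vals // 69
vals = 24 * 37
vals = 27
count = 11 + 69
emit(26)
vals = 13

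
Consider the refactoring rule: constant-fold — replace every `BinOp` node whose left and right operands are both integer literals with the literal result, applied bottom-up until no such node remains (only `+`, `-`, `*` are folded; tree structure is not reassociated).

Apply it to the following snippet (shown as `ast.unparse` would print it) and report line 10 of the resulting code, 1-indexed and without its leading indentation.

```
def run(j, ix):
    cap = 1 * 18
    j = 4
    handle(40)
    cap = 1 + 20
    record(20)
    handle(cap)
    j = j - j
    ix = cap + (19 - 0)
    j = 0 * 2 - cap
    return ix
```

j = 0 - cap

Transformed code:
def run(j, ix):
    cap = 18
    j = 4
    handle(40)
    cap = 21
    record(20)
    handle(cap)
    j = j - j
    ix = cap + 19
    j = 0 - cap
    return ix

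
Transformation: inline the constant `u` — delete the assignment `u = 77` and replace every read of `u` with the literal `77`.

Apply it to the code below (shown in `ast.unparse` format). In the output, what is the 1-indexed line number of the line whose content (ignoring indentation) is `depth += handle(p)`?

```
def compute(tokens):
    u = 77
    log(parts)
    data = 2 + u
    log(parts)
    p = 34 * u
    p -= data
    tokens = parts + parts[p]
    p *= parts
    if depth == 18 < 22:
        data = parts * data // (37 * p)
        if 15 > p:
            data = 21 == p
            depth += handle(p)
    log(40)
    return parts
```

Transformed code:
def compute(tokens):
    log(parts)
    data = 2 + 77
    log(parts)
    p = 34 * 77
    p -= data
    tokens = parts + parts[p]
    p *= parts
    if depth == 18 < 22:
        data = parts * data // (37 * p)
        if 15 > p:
            data = 21 == p
            depth += handle(p)
    log(40)
    return parts

13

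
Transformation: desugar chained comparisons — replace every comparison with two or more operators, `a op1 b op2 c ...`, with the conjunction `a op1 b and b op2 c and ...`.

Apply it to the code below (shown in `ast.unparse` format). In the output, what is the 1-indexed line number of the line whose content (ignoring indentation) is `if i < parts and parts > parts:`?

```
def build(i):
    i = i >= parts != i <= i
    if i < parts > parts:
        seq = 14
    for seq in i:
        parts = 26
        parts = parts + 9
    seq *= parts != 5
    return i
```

3

Transformed code:
def build(i):
    i = i >= parts and parts != i and (i <= i)
    if i < parts and parts > parts:
        seq = 14
    for seq in i:
        parts = 26
        parts = parts + 9
    seq *= parts != 5
    return i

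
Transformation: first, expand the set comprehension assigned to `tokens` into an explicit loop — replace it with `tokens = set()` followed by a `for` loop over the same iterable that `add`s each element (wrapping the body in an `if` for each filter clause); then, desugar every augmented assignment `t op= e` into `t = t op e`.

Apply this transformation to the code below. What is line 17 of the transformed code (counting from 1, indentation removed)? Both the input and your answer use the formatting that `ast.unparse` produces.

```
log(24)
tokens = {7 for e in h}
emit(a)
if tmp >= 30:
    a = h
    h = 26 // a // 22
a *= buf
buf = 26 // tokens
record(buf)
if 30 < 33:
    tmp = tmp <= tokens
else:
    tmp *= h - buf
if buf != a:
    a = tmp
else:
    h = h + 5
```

a = tmp

Transformed code:
log(24)
tokens = set()
for e in h:
    tokens.add(7)
emit(a)
if tmp >= 30:
    a = h
    h = 26 // a // 22
a = a * buf
buf = 26 // tokens
record(buf)
if 30 < 33:
    tmp = tmp <= tokens
else:
    tmp = tmp * (h - buf)
if buf != a:
    a = tmp
else:
    h = h + 5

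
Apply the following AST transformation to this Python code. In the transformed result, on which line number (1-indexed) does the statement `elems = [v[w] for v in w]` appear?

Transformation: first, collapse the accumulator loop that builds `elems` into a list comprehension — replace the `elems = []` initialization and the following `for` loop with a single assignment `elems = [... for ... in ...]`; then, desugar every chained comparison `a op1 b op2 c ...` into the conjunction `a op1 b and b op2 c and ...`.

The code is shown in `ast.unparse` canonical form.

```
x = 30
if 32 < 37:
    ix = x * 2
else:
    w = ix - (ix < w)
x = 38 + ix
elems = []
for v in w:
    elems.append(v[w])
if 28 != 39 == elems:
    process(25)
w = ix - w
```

Transformed code:
x = 30
if 32 < 37:
    ix = x * 2
else:
    w = ix - (ix < w)
x = 38 + ix
elems = [v[w] for v in w]
if 28 != 39 and 39 == elems:
    process(25)
w = ix - w

7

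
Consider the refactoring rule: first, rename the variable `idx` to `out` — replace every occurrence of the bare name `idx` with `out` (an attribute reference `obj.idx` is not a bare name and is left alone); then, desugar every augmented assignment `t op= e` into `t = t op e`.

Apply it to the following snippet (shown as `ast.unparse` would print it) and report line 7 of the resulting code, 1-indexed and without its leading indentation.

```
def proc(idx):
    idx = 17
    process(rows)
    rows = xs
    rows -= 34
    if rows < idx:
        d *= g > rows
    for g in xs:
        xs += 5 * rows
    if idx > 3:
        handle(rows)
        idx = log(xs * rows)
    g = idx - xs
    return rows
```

d = d * (g > rows)

Transformed code:
def proc(out):
    out = 17
    process(rows)
    rows = xs
    rows = rows - 34
    if rows < out:
        d = d * (g > rows)
    for g in xs:
        xs = xs + 5 * rows
    if out > 3:
        handle(rows)
        out = log(xs * rows)
    g = out - xs
    return rows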